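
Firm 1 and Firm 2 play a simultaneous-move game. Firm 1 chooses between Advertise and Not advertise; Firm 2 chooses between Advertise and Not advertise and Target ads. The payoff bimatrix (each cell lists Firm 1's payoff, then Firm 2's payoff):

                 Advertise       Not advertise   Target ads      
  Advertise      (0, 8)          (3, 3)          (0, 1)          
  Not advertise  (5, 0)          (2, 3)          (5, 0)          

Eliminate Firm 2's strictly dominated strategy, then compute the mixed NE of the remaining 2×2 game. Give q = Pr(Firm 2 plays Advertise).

Firm 2's strategy Target ads is strictly dominated by Not advertise: 3 > 1 and 3 > 0. Eliminate Target ads.
In a mixed equilibrium Firm 1 is indifferent between Advertise and Not advertise; this condition fixes q.
  Firm 1's payoff to Advertise: q·0 + (1−q)·3 = -3q + 3
  Firm 1's payoff to Not advertise: q·5 + (1−q)·2 = 3q + 2
  -3q + 3 = 3q + 2  ⇒  -6q = -1  ⇒  q = 1/6.

q = 1/6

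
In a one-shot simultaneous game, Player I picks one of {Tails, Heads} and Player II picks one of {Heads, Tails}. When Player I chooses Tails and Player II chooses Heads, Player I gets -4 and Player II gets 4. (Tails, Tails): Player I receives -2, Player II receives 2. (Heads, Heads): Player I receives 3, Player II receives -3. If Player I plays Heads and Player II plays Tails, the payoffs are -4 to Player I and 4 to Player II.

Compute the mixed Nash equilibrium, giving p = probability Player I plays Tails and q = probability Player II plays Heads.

p = 7/9, q = 2/9

In a mixed equilibrium Player II is indifferent between Heads and Tails; this condition fixes p.
  Player II's payoff from Heads: p·4 + (1−p)·(-3) = 7p - 3
  Player II's payoff from Tails: p·2 + (1−p)·4 = -2p + 4
  7p - 3 = -2p + 4  ⇒  9p = 7  ⇒  p = 7/9.
Set Player I's expected payoff from Tails equal to that from Heads:
  Player I's payoff from Tails: q·(-4) + (1−q)·(-2) = -2q - 2
  Player I's payoff from Heads: q·3 + (1−q)·(-4) = 7q - 4
  -2q - 2 = 7q - 4  ⇒  -9q = -2  ⇒  q = 2/9.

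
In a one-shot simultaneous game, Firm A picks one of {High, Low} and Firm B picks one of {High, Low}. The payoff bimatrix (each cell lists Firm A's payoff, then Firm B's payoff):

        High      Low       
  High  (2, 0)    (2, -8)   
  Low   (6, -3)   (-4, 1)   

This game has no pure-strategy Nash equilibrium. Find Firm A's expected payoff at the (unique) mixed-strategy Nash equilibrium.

2

For Firm A to be willing to mix, Firm A must be indifferent between High and Low, which pins down Firm B's mix.
  Firm A's payoff from High: q·2 + (1−q)·2 = 2
  Firm A's payoff from Low: q·6 + (1−q)·(-4) = 10q - 4
  2 = 10q - 4  ⇒  -10q = -6  ⇒  q = 3/5.
At equilibrium Firm A is indifferent across rows, so Firm A's payoff equals the payoff from High: (3/5)·2 + (2/5)·2 = 2.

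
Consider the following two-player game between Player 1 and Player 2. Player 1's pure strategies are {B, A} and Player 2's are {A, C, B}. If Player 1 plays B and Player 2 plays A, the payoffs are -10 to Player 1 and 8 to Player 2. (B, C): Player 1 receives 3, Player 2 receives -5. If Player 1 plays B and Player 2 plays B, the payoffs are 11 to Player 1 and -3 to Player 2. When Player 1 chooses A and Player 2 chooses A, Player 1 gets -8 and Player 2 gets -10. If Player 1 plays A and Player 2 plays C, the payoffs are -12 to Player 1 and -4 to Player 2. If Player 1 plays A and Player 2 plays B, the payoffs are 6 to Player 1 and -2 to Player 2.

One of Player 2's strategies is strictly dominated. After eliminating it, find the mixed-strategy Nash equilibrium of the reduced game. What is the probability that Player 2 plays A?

Player 2's strategy C is strictly dominated by B: -3 > -5 and -2 > -4. Eliminate C.
Player 2's mix must leave Player 1 indifferent between B and A.
  Player 1's payoff to B: q·(-10) + (1−q)·11 = -21q + 11
  Player 1's payoff to A: q·(-8) + (1−q)·6 = -14q + 6
  -21q + 11 = -14q + 6  ⇒  -7q = -5  ⇒  q = 5/7.

q = 5/7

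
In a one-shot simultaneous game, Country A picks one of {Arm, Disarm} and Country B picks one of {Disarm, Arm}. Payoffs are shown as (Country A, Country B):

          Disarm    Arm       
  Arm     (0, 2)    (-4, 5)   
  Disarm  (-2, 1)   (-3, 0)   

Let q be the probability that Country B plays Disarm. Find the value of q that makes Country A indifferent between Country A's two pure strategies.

q = 1/3

Country A's indifference between Arm and Disarm determines Country B's mixing probability q:
  Country A's expected payoff from Arm: q·0 + (1−q)·(-4) = 4q - 4
  Country A's expected payoff from Disarm: q·(-2) + (1−q)·(-3) = q - 3
  4q - 4 = q - 3  ⇒  3q = 1  ⇒  q = 1/3.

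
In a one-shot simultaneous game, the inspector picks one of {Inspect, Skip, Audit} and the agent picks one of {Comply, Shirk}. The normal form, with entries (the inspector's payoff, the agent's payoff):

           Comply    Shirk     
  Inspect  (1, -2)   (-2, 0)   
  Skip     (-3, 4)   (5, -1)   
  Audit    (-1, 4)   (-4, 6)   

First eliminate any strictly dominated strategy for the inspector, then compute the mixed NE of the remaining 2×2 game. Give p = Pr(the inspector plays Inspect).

p = 5/7

The inspector's strategy Audit is strictly dominated by Inspect: 1 > -1 and -2 > -4. Eliminate Audit.
In a mixed equilibrium the agent is indifferent between Comply and Shirk; this condition fixes p.
  the agent's payoff to Comply: p·(-2) + (1−p)·4 = -6p + 4
  the agent's payoff to Shirk: p·0 + (1−p)·(-1) = p - 1
  -6p + 4 = p - 1  ⇒  -7p = -5  ⇒  p = 5/7.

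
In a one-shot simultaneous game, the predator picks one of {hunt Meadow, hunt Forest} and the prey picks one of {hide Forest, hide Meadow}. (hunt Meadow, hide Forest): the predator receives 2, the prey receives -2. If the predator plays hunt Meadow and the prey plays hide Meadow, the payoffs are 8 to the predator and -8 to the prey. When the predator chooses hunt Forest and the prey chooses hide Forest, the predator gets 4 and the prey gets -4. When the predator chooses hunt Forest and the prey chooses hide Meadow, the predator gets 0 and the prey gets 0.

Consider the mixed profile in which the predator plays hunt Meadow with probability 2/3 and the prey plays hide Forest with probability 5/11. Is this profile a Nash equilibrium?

No

Given the predator's mix p = 2/3, the prey's payoff from hide Forest is -8/3 but from hide Meadow is -16/3. The prey strictly prefers hide Forest, so the prey would not mix.
So the proposed profile is not a Nash equilibrium.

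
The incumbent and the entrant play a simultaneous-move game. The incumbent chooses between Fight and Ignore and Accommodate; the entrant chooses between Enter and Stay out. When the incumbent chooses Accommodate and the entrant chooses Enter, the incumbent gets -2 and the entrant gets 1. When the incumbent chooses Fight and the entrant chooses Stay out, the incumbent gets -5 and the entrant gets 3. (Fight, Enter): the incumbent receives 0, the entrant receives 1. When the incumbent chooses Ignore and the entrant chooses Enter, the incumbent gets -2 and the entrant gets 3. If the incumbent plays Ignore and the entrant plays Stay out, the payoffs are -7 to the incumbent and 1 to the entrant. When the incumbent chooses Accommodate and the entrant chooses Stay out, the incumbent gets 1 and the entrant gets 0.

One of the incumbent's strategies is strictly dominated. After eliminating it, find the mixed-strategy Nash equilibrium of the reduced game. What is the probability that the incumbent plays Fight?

p = 1/3

The incumbent's strategy Ignore is strictly dominated by Fight: 0 > -2 and -5 > -7. Eliminate Ignore.
For the entrant to be willing to mix, the entrant must be indifferent between Enter and Stay out, which pins down the incumbent's mix.
  the entrant's payoff to Enter: p·1 + (1−p)·1 = 1
  the entrant's payoff to Stay out: p·3 + (1−p)·0 = 3p
  1 = 3p  ⇒  -3p = -1  ⇒  p = 1/3.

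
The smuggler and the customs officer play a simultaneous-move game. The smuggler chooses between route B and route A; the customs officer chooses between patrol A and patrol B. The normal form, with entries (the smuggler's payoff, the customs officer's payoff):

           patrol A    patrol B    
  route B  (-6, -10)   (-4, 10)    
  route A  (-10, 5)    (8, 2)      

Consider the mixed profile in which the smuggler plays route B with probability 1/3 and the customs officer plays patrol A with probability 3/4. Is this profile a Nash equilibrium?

Given the smuggler's mix p = 1/3, the customs officer's payoff from patrol A is 0 but from patrol B is 14/3. The customs officer strictly prefers patrol B, so the customs officer would not mix.
So the proposed profile is not a Nash equilibrium.

No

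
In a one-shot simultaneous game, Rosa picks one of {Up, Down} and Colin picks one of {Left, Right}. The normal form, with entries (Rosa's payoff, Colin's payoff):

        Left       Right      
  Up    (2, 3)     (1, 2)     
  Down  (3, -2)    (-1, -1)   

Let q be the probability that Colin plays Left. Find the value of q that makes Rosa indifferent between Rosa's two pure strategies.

q = 2/3

In a mixed equilibrium Rosa is indifferent between Up and Down; this condition fixes q.
  Rosa's payoff to Up: q·2 + (1−q)·1 = q + 1
  Rosa's payoff to Down: q·3 + (1−q)·(-1) = 4q - 1
  q + 1 = 4q - 1  ⇒  -3q = -2  ⇒  q = 2/3.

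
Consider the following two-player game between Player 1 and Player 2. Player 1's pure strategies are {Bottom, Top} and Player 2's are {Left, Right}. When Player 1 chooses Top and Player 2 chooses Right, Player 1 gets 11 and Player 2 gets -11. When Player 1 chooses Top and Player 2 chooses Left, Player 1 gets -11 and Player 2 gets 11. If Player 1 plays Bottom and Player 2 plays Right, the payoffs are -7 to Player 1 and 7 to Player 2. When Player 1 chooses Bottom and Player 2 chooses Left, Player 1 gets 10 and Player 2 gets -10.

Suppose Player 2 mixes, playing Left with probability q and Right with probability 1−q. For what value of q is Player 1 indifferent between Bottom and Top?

For Player 1 to be willing to mix, Player 1 must be indifferent between Bottom and Top, which pins down Player 2's mix.
  Player 1's payoff from Bottom: q·10 + (1−q)·(-7) = 17q - 7
  Player 1's payoff from Top: q·(-11) + (1−q)·11 = -22q + 11
  17q - 7 = -22q + 11  ⇒  39q = 18  ⇒  q = 6/13.

q = 6/13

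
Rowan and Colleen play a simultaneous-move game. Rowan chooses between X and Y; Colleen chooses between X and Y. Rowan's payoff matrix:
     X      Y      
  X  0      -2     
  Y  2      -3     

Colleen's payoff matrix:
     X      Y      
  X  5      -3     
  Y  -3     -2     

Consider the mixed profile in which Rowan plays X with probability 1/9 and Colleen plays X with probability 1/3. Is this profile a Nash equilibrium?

Check Colleen's indifference given Rowan's mix p = 1/9:
  payoff from X = -19/9; payoff from Y = -19/9 — equal.
Check Rowan's indifference given Colleen's mix q = 1/3:
  payoff from X = -4/3; payoff from Y = -4/3 — equal.
Both players are indifferent, so neither can profitably deviate.

Yes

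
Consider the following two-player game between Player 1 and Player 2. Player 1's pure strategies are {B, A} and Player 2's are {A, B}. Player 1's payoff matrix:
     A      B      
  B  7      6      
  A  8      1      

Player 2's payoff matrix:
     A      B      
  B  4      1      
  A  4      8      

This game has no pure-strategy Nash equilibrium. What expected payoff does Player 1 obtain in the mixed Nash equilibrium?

41/6

Player 2's mix must leave Player 1 indifferent between B and A.
  Player 1's payoff to B: q·7 + (1−q)·6 = q + 6
  Player 1's payoff to A: q·8 + (1−q)·1 = 7q + 1
  q + 6 = 7q + 1  ⇒  -6q = -5  ⇒  q = 5/6.
At equilibrium Player 1 is indifferent across rows, so Player 1's payoff equals the payoff from B: (5/6)·7 + (1/6)·6 = 41/6.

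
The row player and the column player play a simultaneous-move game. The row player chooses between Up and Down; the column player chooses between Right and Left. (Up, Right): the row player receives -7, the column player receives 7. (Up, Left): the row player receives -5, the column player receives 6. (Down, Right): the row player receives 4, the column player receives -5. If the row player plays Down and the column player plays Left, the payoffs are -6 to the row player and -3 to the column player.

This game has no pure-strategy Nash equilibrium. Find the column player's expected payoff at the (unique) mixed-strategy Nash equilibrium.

In a mixed equilibrium the column player is indifferent between Right and Left; this condition fixes p.
  the column player's payoff from Right: p·7 + (1−p)·(-5) = 12p - 5
  the column player's payoff from Left: p·6 + (1−p)·(-3) = 9p - 3
  12p - 5 = 9p - 3  ⇒  3p = 2  ⇒  p = 2/3.
At equilibrium the column player is indifferent across columns, so the column player's payoff equals the payoff from Right: (2/3)·7 + (1/3)·(-5) = 3.

3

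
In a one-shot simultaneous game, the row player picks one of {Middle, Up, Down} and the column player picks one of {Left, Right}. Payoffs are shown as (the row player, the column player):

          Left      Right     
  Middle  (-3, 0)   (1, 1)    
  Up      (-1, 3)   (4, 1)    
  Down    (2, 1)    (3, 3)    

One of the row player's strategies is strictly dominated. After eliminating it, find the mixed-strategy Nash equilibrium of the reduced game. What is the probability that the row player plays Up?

The row player's strategy Middle is strictly dominated by Up: -1 > -3 and 4 > 1. Eliminate Middle.
In a mixed equilibrium the column player is indifferent between Left and Right; this condition fixes p.
  the column player's payoff from Left: p·3 + (1−p)·1 = 2p + 1
  the column player's payoff from Right: p·1 + (1−p)·3 = -2p + 3
  2p + 1 = -2p + 3  ⇒  4p = 2  ⇒  p = 1/2.

p = 1/2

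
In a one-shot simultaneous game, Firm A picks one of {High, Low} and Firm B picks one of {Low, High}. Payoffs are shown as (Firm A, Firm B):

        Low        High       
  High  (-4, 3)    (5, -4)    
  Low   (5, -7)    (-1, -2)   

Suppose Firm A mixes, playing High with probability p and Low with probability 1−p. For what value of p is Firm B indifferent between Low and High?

Firm A's mix must leave Firm B indifferent between Low and High.
  Firm B's payoff to Low: p·3 + (1−p)·(-7) = 10p - 7
  Firm B's payoff to High: p·(-4) + (1−p)·(-2) = -2p - 2
  10p - 7 = -2p - 2  ⇒  12p = 5  ⇒  p = 5/12.

p = 5/12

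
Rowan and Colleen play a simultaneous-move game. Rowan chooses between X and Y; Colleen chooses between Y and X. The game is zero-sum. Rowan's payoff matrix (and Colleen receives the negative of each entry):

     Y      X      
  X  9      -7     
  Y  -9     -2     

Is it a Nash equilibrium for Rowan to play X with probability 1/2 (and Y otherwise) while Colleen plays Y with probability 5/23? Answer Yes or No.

No

Given Rowan's mix p = 1/2, Colleen's payoff from Y is 0 but from X is 9/2. Colleen strictly prefers X, so Colleen would not mix.
So the proposed profile is not a Nash equilibrium.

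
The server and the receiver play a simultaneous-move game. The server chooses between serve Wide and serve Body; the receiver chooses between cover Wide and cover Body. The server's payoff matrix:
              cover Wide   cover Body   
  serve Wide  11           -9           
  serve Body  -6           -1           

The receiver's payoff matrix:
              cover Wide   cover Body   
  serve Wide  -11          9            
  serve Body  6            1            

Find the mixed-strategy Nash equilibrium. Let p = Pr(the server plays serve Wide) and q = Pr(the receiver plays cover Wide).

p = 1/5, q = 8/25

In a mixed equilibrium the receiver is indifferent between cover Wide and cover Body; this condition fixes p.
  the receiver's expected payoff from cover Wide: p·(-11) + (1−p)·6 = -17p + 6
  the receiver's expected payoff from cover Body: p·9 + (1−p)·1 = 8p + 1
  -17p + 6 = 8p + 1  ⇒  -25p = -5  ⇒  p = 1/5.
The server's indifference between serve Wide and serve Body determines the receiver's mixing probability q:
  the server's payoff from serve Wide: q·11 + (1−q)·(-9) = 20q - 9
  the server's payoff from serve Body: q·(-6) + (1−q)·(-1) = -5q - 1
  20q - 9 = -5q - 1  ⇒  25q = 8  ⇒  q = 8/25.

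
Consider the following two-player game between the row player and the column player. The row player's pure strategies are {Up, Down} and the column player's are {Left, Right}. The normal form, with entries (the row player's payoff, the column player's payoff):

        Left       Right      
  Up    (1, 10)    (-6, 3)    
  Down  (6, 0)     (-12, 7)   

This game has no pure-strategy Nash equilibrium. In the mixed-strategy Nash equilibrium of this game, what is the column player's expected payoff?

Set the column player's expected payoff from Left equal to that from Right:
  the column player's payoff from Left: p·10 + (1−p)·0 = 10p
  the column player's payoff from Right: p·3 + (1−p)·7 = -4p + 7
  10p = -4p + 7  ⇒  14p = 7  ⇒  p = 1/2.
At equilibrium the column player is indifferent across columns, so the column player's payoff equals the payoff from Left: (1/2)·10 + (1/2)·0 = 5.

5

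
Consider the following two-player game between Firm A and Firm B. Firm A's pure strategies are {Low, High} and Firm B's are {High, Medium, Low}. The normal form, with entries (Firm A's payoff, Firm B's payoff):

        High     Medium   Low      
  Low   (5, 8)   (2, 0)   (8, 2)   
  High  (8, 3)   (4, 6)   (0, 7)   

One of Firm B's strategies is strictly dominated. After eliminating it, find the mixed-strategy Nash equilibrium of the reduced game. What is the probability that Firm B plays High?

q = 8/11

Firm B's strategy Medium is strictly dominated by Low: 2 > 0 and 7 > 6. Eliminate Medium.
Firm A's indifference between Low and High determines Firm B's mixing probability q:
  Firm A's expected payoff from Low: q·5 + (1−q)·8 = -3q + 8
  Firm A's expected payoff from High: q·8 + (1−q)·0 = 8q
  -3q + 8 = 8q  ⇒  -11q = -8  ⇒  q = 8/11.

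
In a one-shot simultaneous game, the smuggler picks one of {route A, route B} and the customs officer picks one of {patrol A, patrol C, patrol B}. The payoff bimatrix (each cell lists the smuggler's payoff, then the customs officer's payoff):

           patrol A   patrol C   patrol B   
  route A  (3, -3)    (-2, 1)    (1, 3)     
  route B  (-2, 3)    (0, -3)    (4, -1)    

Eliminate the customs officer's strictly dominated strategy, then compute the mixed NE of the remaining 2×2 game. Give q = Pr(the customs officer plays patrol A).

The customs officer's strategy patrol C is strictly dominated by patrol B: 3 > 1 and -1 > -3. Eliminate patrol C.
For the smuggler to be willing to mix, the smuggler must be indifferent between route A and route B, which pins down the customs officer's mix.
  the smuggler's expected payoff from route A: q·3 + (1−q)·1 = 2q + 1
  the smuggler's expected payoff from route B: q·(-2) + (1−q)·4 = -6q + 4
  2q + 1 = -6q + 4  ⇒  8q = 3  ⇒  q = 3/8.

q = 3/8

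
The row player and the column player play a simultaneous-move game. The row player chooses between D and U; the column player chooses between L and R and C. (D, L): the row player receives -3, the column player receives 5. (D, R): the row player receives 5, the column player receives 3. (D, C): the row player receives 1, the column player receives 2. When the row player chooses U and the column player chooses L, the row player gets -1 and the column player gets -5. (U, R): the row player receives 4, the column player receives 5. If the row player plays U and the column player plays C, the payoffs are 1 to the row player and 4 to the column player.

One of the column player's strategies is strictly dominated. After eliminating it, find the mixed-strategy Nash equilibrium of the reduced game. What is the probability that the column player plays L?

The column player's strategy C is strictly dominated by R: 3 > 2 and 5 > 4. Eliminate C.
For the row player to be willing to mix, the row player must be indifferent between D and U, which pins down the column player's mix.
  the row player's payoff to D: q·(-3) + (1−q)·5 = -8q + 5
  the row player's payoff to U: q·(-1) + (1−q)·4 = -5q + 4
  -8q + 5 = -5q + 4  ⇒  -3q = -1  ⇒  q = 1/3.

q = 1/3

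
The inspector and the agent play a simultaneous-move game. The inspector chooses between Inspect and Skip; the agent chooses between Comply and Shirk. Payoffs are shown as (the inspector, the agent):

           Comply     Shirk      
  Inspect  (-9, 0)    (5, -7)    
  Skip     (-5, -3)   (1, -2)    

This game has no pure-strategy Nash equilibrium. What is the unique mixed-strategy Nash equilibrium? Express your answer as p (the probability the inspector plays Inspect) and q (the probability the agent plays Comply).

p = 1/8, q = 1/2

The inspector's mix must leave the agent indifferent between Comply and Shirk.
  the agent's payoff to Comply: p·0 + (1−p)·(-3) = 3p - 3
  the agent's payoff to Shirk: p·(-7) + (1−p)·(-2) = -5p - 2
  3p - 3 = -5p - 2  ⇒  8p = 1  ⇒  p = 1/8.
The inspector's indifference between Inspect and Skip determines the agent's mixing probability q:
  the inspector's payoff from Inspect: q·(-9) + (1−q)·5 = -14q + 5
  the inspector's payoff from Skip: q·(-5) + (1−q)·1 = -6q + 1
  -14q + 5 = -6q + 1  ⇒  -8q = -4  ⇒  q = 1/2.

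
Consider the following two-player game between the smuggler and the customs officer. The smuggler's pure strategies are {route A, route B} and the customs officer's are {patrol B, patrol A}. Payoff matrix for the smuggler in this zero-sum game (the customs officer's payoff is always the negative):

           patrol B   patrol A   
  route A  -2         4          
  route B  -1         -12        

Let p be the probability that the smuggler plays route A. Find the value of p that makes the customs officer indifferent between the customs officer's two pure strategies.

Set the customs officer's expected payoff from patrol B equal to that from patrol A:
  the customs officer's payoff from patrol B: p·2 + (1−p)·1 = p + 1
  the customs officer's payoff from patrol A: p·(-4) + (1−p)·12 = -16p + 12
  p + 1 = -16p + 12  ⇒  17p = 11  ⇒  p = 11/17.

p = 11/17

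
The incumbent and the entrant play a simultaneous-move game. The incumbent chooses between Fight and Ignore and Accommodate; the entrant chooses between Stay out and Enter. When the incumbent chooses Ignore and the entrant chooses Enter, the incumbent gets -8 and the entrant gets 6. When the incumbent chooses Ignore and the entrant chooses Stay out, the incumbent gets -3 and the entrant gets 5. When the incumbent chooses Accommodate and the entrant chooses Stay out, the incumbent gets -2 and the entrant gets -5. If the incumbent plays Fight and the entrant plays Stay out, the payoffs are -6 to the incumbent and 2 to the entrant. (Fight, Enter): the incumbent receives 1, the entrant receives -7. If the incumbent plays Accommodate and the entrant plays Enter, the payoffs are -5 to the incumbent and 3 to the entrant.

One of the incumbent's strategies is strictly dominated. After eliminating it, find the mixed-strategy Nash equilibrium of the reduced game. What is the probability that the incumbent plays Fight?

The incumbent's strategy Ignore is strictly dominated by Accommodate: -2 > -3 and -5 > -8. Eliminate Ignore.
Set the entrant's expected payoff from Stay out equal to that from Enter:
  the entrant's payoff from Stay out: p·2 + (1−p)·(-5) = 7p - 5
  the entrant's payoff from Enter: p·(-7) + (1−p)·3 = -10p + 3
  7p - 5 = -10p + 3  ⇒  17p = 8  ⇒  p = 8/17.

p = 8/17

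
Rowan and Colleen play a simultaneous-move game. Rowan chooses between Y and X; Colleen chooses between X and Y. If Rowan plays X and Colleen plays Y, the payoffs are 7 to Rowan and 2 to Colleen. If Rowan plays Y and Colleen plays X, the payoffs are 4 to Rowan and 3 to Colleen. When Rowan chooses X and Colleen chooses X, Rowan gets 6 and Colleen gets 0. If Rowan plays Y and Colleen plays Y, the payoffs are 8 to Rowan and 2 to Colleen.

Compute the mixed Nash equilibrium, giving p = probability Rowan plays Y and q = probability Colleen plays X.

p = 2/3, q = 1/3

In a mixed equilibrium Colleen is indifferent between X and Y; this condition fixes p.
  Colleen's expected payoff from X: p·3 + (1−p)·0 = 3p
  Colleen's expected payoff from Y: p·2 + (1−p)·2 = 2
  3p = 2  ⇒  3p = 2  ⇒  p = 2/3.
In a mixed equilibrium Rowan is indifferent between Y and X; this condition fixes q.
  Rowan's payoff from Y: q·4 + (1−q)·8 = -4q + 8
  Rowan's payoff from X: q·6 + (1−q)·7 = -q + 7
  -4q + 8 = -q + 7  ⇒  -3q = -1  ⇒  q = 1/3.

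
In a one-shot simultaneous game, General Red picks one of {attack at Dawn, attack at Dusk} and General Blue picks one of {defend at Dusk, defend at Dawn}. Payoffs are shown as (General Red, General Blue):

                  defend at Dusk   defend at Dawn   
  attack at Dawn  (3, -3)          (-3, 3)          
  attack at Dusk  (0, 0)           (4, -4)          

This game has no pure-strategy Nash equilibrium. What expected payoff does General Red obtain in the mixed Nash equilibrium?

6/5

Set General Red's expected payoff from attack at Dawn equal to that from attack at Dusk:
  General Red's payoff from attack at Dawn: q·3 + (1−q)·(-3) = 6q - 3
  General Red's payoff from attack at Dusk: q·0 + (1−q)·4 = -4q + 4
  6q - 3 = -4q + 4  ⇒  10q = 7  ⇒  q = 7/10.
At equilibrium General Red is indifferent across rows, so General Red's payoff equals the payoff from attack at Dawn: (7/10)·3 + (3/10)·(-3) = 6/5.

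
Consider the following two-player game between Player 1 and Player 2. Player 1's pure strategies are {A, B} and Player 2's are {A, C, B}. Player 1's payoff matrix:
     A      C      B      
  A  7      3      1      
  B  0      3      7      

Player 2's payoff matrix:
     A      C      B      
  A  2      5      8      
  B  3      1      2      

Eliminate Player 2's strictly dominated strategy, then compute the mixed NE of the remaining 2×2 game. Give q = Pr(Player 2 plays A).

Player 2's strategy C is strictly dominated by B: 8 > 5 and 2 > 1. Eliminate C.
Set Player 1's expected payoff from A equal to that from B:
  Player 1's payoff to A: q·7 + (1−q)·1 = 6q + 1
  Player 1's payoff to B: q·0 + (1−q)·7 = -7q + 7
  6q + 1 = -7q + 7  ⇒  13q = 6  ⇒  q = 6/13.

q = 6/13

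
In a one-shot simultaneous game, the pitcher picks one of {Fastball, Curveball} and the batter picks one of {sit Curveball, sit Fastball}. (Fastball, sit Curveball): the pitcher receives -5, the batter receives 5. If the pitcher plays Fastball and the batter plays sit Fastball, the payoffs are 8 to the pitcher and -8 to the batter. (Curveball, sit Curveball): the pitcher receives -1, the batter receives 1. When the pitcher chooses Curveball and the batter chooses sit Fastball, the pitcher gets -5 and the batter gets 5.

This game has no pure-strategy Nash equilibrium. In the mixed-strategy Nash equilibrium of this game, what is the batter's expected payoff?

Set the batter's expected payoff from sit Curveball equal to that from sit Fastball:
  the batter's expected payoff from sit Curveball: p·5 + (1−p)·1 = 4p + 1
  the batter's expected payoff from sit Fastball: p·(-8) + (1−p)·5 = -13p + 5
  4p + 1 = -13p + 5  ⇒  17p = 4  ⇒  p = 4/17.
At equilibrium the batter is indifferent across columns, so the batter's payoff equals the payoff from sit Curveball: (4/17)·5 + (13/17)·1 = 33/17.

33/17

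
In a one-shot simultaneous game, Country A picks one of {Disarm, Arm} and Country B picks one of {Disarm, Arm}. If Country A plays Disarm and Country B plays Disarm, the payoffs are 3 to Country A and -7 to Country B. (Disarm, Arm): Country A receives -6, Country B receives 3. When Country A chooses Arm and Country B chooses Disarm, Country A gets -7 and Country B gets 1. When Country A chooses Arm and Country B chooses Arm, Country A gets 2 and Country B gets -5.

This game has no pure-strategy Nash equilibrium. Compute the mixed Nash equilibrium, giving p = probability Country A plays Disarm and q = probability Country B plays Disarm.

In a mixed equilibrium Country B is indifferent between Disarm and Arm; this condition fixes p.
  Country B's payoff to Disarm: p·(-7) + (1−p)·1 = -8p + 1
  Country B's payoff to Arm: p·3 + (1−p)·(-5) = 8p - 5
  -8p + 1 = 8p - 5  ⇒  -16p = -6  ⇒  p = 3/8.
Country B's mix must leave Country A indifferent between Disarm and Arm.
  Country A's payoff from Disarm: q·3 + (1−q)·(-6) = 9q - 6
  Country A's payoff from Arm: q·(-7) + (1−q)·2 = -9q + 2
  9q - 6 = -9q + 2  ⇒  18q = 8  ⇒  q = 4/9.

p = 3/8, q = 4/9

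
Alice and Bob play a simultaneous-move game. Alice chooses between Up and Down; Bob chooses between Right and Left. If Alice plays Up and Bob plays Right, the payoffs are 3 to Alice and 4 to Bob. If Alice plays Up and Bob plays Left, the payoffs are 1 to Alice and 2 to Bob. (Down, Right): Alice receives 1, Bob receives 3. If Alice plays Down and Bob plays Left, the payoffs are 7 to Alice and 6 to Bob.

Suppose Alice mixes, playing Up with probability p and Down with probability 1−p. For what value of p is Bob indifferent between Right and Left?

Bob's indifference between Right and Left determines Alice's mixing probability p:
  Bob's payoff from Right: p·4 + (1−p)·3 = p + 3
  Bob's payoff from Left: p·2 + (1−p)·6 = -4p + 6
  p + 3 = -4p + 6  ⇒  5p = 3  ⇒  p = 3/5.

p = 3/5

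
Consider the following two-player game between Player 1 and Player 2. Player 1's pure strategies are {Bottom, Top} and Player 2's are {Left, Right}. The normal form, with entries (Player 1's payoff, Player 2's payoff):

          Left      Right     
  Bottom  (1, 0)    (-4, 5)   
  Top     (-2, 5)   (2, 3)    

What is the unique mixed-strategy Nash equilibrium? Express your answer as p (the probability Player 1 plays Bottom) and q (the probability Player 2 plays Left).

p = 2/7, q = 2/3

Player 2's indifference between Left and Right determines Player 1's mixing probability p:
  Player 2's payoff to Left: p·0 + (1−p)·5 = -5p + 5
  Player 2's payoff to Right: p·5 + (1−p)·3 = 2p + 3
  -5p + 5 = 2p + 3  ⇒  -7p = -2  ⇒  p = 2/7.
Player 1's indifference between Bottom and Top determines Player 2's mixing probability q:
  Player 1's expected payoff from Bottom: q·1 + (1−q)·(-4) = 5q - 4
  Player 1's expected payoff from Top: q·(-2) + (1−q)·2 = -4q + 2
  5q - 4 = -4q + 2  ⇒  9q = 6  ⇒  q = 2/3.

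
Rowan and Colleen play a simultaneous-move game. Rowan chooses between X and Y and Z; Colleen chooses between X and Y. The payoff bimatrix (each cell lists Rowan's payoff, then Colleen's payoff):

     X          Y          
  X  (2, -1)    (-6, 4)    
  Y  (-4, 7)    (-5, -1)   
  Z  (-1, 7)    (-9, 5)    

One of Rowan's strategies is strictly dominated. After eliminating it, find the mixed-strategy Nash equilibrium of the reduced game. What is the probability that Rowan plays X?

p = 8/13

Rowan's strategy Z is strictly dominated by X: 2 > -1 and -6 > -9. Eliminate Z.
For Colleen to be willing to mix, Colleen must be indifferent between X and Y, which pins down Rowan's mix.
  Colleen's payoff to X: p·(-1) + (1−p)·7 = -8p + 7
  Colleen's payoff to Y: p·4 + (1−p)·(-1) = 5p - 1
  -8p + 7 = 5p - 1  ⇒  -13p = -8  ⇒  p = 8/13.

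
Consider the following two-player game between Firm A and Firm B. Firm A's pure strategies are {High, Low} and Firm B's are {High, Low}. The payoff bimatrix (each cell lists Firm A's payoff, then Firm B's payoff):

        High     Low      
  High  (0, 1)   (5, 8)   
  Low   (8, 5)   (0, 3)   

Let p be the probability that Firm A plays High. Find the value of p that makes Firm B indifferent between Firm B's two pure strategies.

p = 2/9

For Firm B to be willing to mix, Firm B must be indifferent between High and Low, which pins down Firm A's mix.
  Firm B's payoff from High: p·1 + (1−p)·5 = -4p + 5
  Firm B's payoff from Low: p·8 + (1−p)·3 = 5p + 3
  -4p + 5 = 5p + 3  ⇒  -9p = -2  ⇒  p = 2/9.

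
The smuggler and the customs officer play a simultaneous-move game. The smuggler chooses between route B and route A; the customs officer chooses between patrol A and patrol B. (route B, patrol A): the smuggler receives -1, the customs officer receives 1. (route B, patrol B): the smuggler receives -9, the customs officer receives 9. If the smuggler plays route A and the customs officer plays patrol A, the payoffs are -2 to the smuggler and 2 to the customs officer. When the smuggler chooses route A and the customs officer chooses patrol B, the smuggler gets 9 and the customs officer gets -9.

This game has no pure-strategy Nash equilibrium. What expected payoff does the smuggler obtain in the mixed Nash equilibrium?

-27/19

In a mixed equilibrium the smuggler is indifferent between route B and route A; this condition fixes q.
  the smuggler's payoff to route B: q·(-1) + (1−q)·(-9) = 8q - 9
  the smuggler's payoff to route A: q·(-2) + (1−q)·9 = -11q + 9
  8q - 9 = -11q + 9  ⇒  19q = 18  ⇒  q = 18/19.
At equilibrium the smuggler is indifferent across rows, so the smuggler's payoff equals the payoff from route B: (18/19)·(-1) + (1/19)·(-9) = -27/19.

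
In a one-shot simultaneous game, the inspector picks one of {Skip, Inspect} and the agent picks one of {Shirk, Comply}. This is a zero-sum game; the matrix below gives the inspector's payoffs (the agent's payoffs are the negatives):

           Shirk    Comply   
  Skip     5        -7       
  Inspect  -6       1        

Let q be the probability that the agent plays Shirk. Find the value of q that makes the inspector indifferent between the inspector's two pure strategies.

For the inspector to be willing to mix, the inspector must be indifferent between Skip and Inspect, which pins down the agent's mix.
  the inspector's payoff from Skip: q·5 + (1−q)·(-7) = 12q - 7
  the inspector's payoff from Inspect: q·(-6) + (1−q)·1 = -7q + 1
  12q - 7 = -7q + 1  ⇒  19q = 8  ⇒  q = 8/19.

q = 8/19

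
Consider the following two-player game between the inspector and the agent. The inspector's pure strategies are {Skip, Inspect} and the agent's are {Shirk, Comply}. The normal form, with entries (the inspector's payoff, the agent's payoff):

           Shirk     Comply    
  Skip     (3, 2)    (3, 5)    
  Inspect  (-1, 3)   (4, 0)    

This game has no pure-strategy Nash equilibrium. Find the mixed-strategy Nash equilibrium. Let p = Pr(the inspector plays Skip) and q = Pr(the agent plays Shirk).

p = 1/2, q = 1/5

For the agent to be willing to mix, the agent must be indifferent between Shirk and Comply, which pins down the inspector's mix.
  the agent's payoff to Shirk: p·2 + (1−p)·3 = -p + 3
  the agent's payoff to Comply: p·5 + (1−p)·0 = 5p
  -p + 3 = 5p  ⇒  -6p = -3  ⇒  p = 1/2.
The agent's mix must leave the inspector indifferent between Skip and Inspect.
  the inspector's payoff to Skip: q·3 + (1−q)·3 = 3
  the inspector's payoff to Inspect: q·(-1) + (1−q)·4 = -5q + 4
  3 = -5q + 4  ⇒  5q = 1  ⇒  q = 1/5.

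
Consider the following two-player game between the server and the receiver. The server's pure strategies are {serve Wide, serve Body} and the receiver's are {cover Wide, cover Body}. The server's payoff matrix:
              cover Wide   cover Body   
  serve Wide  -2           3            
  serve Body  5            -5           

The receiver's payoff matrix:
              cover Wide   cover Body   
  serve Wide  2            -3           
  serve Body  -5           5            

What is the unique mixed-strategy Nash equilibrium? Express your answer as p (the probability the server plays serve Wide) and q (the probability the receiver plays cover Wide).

For the receiver to be willing to mix, the receiver must be indifferent between cover Wide and cover Body, which pins down the server's mix.
  the receiver's payoff from cover Wide: p·2 + (1−p)·(-5) = 7p - 5
  the receiver's payoff from cover Body: p·(-3) + (1−p)·5 = -8p + 5
  7p - 5 = -8p + 5  ⇒  15p = 10  ⇒  p = 2/3.
Set the server's expected payoff from serve Wide equal to that from serve Body:
  the server's payoff from serve Wide: q·(-2) + (1−q)·3 = -5q + 3
  the server's payoff from serve Body: q·5 + (1−q)·(-5) = 10q - 5
  -5q + 3 = 10q - 5  ⇒  -15q = -8  ⇒  q = 8/15.

p = 2/3, q = 8/15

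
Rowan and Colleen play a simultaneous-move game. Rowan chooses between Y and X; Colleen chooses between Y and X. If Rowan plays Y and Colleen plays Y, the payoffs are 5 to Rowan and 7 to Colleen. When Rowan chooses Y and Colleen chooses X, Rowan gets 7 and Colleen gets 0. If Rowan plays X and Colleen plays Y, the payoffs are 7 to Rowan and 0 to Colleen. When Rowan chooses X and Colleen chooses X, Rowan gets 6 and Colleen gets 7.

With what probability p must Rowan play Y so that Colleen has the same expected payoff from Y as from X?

Set Colleen's expected payoff from Y equal to that from X:
  Colleen's payoff to Y: p·7 + (1−p)·0 = 7p
  Colleen's payoff to X: p·0 + (1−p)·7 = -7p + 7
  7p = -7p + 7  ⇒  14p = 7  ⇒  p = 1/2.

p = 1/2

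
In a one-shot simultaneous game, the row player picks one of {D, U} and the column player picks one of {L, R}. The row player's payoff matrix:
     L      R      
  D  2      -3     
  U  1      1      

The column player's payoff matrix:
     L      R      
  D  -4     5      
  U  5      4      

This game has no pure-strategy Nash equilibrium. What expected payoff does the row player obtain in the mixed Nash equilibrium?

The row player's indifference between D and U determines the column player's mixing probability q:
  the row player's expected payoff from D: q·2 + (1−q)·(-3) = 5q - 3
  the row player's expected payoff from U: q·1 + (1−q)·1 = 1
  5q - 3 = 1  ⇒  5q = 4  ⇒  q = 4/5.
At equilibrium the row player is indifferent across rows, so the row player's payoff equals the payoff from D: (4/5)·2 + (1/5)·(-3) = 1.

1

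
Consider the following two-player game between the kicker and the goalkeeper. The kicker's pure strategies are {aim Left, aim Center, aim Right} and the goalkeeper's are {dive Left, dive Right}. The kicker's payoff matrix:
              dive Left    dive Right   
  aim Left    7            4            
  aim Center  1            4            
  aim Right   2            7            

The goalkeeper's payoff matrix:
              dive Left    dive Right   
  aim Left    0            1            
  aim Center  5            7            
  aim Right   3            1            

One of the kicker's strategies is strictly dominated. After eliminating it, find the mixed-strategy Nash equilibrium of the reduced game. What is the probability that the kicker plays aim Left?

p = 2/3

The kicker's strategy aim Center is strictly dominated by aim Right: 2 > 1 and 7 > 4. Eliminate aim Center.
The kicker's mix must leave the goalkeeper indifferent between dive Left and dive Right.
  the goalkeeper's payoff to dive Left: p·0 + (1−p)·3 = -3p + 3
  the goalkeeper's payoff to dive Right: p·1 + (1−p)·1 = 1
  -3p + 3 = 1  ⇒  -3p = -2  ⇒  p = 2/3.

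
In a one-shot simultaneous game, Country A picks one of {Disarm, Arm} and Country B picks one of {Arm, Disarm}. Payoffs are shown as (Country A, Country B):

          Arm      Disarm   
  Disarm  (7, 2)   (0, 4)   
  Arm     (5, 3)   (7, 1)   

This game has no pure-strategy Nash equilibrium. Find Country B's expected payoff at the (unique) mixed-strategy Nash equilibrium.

5/2

Country B's indifference between Arm and Disarm determines Country A's mixing probability p:
  Country B's payoff from Arm: p·2 + (1−p)·3 = -p + 3
  Country B's payoff from Disarm: p·4 + (1−p)·1 = 3p + 1
  -p + 3 = 3p + 1  ⇒  -4p = -2  ⇒  p = 1/2.
At equilibrium Country B is indifferent across columns, so Country B's payoff equals the payoff from Arm: (1/2)·2 + (1/2)·3 = 5/2.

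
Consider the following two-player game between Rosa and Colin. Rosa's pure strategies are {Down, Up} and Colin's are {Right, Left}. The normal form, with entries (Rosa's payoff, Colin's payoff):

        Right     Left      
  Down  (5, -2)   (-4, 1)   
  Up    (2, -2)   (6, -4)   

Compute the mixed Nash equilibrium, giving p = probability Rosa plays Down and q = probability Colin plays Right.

p = 2/5, q = 10/13

Rosa's mix must leave Colin indifferent between Right and Left.
  Colin's payoff from Right: p·(-2) + (1−p)·(-2) = -2
  Colin's payoff from Left: p·1 + (1−p)·(-4) = 5p - 4
  -2 = 5p - 4  ⇒  -5p = -2  ⇒  p = 2/5.
Colin's mix must leave Rosa indifferent between Down and Up.
  Rosa's expected payoff from Down: q·5 + (1−q)·(-4) = 9q - 4
  Rosa's expected payoff from Up: q·2 + (1−q)·6 = -4q + 6
  9q - 4 = -4q + 6  ⇒  13q = 10  ⇒  q = 10/13.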